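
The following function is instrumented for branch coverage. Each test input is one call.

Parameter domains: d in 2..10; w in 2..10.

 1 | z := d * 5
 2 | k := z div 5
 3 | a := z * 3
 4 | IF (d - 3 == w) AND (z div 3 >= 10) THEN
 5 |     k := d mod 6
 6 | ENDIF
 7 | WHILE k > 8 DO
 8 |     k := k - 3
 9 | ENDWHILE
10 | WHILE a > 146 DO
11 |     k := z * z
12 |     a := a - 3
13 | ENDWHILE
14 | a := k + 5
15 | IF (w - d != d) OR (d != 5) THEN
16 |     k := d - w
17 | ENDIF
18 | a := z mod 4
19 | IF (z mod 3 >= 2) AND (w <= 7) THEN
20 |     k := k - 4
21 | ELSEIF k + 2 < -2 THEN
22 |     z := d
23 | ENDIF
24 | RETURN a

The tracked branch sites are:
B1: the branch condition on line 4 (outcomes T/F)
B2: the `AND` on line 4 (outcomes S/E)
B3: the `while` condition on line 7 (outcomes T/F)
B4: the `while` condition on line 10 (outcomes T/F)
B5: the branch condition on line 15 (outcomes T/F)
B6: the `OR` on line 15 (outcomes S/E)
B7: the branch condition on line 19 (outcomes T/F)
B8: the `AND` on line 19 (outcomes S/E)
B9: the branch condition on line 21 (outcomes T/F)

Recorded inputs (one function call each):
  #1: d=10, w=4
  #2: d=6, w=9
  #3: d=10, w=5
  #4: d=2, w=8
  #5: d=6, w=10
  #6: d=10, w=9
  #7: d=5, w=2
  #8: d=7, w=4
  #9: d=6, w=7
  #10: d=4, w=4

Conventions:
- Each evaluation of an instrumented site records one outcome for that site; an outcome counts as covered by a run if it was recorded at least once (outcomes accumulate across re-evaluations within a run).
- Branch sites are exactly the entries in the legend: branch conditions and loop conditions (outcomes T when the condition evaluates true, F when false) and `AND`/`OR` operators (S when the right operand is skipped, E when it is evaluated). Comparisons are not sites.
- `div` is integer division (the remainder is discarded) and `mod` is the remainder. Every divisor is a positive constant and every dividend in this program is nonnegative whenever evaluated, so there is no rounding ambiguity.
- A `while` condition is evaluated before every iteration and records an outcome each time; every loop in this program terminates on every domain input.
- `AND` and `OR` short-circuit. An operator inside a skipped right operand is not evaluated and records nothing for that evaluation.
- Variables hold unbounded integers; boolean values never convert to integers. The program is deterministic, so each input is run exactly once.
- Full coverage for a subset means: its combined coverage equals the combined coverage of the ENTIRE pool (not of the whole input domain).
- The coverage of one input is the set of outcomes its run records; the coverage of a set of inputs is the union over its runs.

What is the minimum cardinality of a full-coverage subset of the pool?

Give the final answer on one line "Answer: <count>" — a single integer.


#1 (d=10, w=4) -> covered: B1=F, B2=S, B3=T, B3=F, B4=T, B4=F, B5=T, B6=S, B7=T, B8=E
#2 (d=6, w=9) -> covered: B1=F, B2=S, B3=F, B4=F, B5=T, B6=S, B7=F, B8=S, B9=F
#3 (d=10, w=5) -> covered: B1=F, B2=S, B3=T, B3=F, B4=T, B4=F, B5=T, B6=S, B7=T, B8=E
#4 (d=2, w=8) -> covered: B1=F, B2=S, B3=F, B4=F, B5=T, B6=S, B7=F, B8=S, B9=T
#5 (d=6, w=10) -> covered: B1=F, B2=S, B3=F, B4=F, B5=T, B6=S, B7=F, B8=S, B9=F
#6 (d=10, w=9) -> covered: B1=F, B2=S, B3=T, B3=F, B4=T, B4=F, B5=T, B6=S, B7=F, B8=E, B9=F
#7 (d=5, w=2) -> covered: B1=F, B2=E, B3=F, B4=F, B5=T, B6=S, B7=F, B8=S, B9=F
#8 (d=7, w=4) -> covered: B1=T, B2=E, B3=F, B4=F, B5=T, B6=S, B7=T, B8=E
#9 (d=6, w=7) -> covered: B1=F, B2=S, B3=F, B4=F, B5=T, B6=S, B7=F, B8=S, B9=F
#10 (d=4, w=4) -> covered: B1=F, B2=S, B3=F, B4=F, B5=T, B6=S, B7=T, B8=E
pool-wide coverage (16 outcomes): B1=T, B1=F, B2=S, B2=E, B3=T, B3=F, B4=T, B4=F, B5=T, B6=S, B7=T, B7=F, B8=S, B8=E, B9=T, B9=F
size 1 is not enough: best union over all size-1 subsets is 11/16
size 2 is not enough: best union over all size-2 subsets is 14/16
at size 3, {4, 6, 8} reaches all 16 outcomes; every lexicographically earlier size-3 subset fails
Answer: 3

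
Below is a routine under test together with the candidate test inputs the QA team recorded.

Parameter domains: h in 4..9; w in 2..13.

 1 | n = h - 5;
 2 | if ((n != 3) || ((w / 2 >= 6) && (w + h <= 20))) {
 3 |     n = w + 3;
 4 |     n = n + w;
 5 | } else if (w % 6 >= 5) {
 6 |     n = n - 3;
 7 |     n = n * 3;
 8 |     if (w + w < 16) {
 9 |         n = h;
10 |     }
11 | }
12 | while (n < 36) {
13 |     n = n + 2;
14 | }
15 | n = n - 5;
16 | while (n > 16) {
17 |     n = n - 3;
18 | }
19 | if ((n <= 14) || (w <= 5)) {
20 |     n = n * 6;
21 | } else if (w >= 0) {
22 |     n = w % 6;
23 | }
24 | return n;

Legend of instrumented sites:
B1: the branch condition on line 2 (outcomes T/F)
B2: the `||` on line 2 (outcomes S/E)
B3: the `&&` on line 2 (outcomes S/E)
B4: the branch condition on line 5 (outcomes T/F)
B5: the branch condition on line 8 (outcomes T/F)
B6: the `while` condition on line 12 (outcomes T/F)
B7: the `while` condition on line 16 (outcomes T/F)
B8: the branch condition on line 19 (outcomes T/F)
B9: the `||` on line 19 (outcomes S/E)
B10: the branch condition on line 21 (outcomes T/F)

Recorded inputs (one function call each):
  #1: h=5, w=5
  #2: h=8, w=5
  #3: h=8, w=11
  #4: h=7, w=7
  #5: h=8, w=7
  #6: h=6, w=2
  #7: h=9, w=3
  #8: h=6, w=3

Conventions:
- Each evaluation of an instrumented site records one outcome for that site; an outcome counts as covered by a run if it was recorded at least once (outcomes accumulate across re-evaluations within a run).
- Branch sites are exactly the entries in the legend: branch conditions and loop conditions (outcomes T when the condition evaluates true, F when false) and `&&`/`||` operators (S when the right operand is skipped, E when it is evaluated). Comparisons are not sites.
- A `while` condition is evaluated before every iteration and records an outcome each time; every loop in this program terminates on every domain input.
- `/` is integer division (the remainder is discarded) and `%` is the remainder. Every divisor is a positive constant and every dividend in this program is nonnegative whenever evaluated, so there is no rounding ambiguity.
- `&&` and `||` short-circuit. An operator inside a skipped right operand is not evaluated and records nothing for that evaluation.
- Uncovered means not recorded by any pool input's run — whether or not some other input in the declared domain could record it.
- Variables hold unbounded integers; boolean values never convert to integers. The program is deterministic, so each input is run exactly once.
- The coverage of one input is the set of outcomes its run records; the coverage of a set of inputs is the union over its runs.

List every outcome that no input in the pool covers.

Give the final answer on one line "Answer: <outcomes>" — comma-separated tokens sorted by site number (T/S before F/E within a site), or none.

run #1 (h=5, w=5) records B1=T, B2=S, B6=T, B6=F, B7=T, B7=F, B8=T, B9=S
run #2 (h=8, w=5) records B1=F, B2=E, B3=S, B4=T, B5=T, B6=T, B6=F, B7=T, B7=F, B8=T, B9=E
run #3 (h=8, w=11) records B1=F, B2=E, B3=S, B4=T, B5=F, B6=T, B6=F, B7=T, B7=F, B8=F, B9=E, B10=T
run #4 (h=7, w=7) records B1=T, B2=S, B6=T, B6=F, B7=T, B7=F, B8=T, B9=S
run #5 (h=8, w=7) records B1=F, B2=E, B3=S, B4=F, B6=T, B6=F, B7=T, B7=F, B8=T, B9=S
run #6 (h=6, w=2) records B1=T, B2=S, B6=T, B6=F, B7=T, B7=F, B8=T, B9=S
run #7 (h=9, w=3) records B1=T, B2=S, B6=T, B6=F, B7=T, B7=F, B8=T, B9=S
run #8 (h=6, w=3) records B1=T, B2=S, B6=T, B6=F, B7=T, B7=F, B8=T, B9=S
union over the pool: B1=T, B1=F, B2=S, B2=E, B3=S, B4=T, B4=F, B5=T, B5=F, B6=T, B6=F, B7=T, B7=F, B8=T, B8=F, B9=S, B9=E, B10=T
uncovered (2 of 20): B3=E, B10=F

Answer: B3=E, B10=F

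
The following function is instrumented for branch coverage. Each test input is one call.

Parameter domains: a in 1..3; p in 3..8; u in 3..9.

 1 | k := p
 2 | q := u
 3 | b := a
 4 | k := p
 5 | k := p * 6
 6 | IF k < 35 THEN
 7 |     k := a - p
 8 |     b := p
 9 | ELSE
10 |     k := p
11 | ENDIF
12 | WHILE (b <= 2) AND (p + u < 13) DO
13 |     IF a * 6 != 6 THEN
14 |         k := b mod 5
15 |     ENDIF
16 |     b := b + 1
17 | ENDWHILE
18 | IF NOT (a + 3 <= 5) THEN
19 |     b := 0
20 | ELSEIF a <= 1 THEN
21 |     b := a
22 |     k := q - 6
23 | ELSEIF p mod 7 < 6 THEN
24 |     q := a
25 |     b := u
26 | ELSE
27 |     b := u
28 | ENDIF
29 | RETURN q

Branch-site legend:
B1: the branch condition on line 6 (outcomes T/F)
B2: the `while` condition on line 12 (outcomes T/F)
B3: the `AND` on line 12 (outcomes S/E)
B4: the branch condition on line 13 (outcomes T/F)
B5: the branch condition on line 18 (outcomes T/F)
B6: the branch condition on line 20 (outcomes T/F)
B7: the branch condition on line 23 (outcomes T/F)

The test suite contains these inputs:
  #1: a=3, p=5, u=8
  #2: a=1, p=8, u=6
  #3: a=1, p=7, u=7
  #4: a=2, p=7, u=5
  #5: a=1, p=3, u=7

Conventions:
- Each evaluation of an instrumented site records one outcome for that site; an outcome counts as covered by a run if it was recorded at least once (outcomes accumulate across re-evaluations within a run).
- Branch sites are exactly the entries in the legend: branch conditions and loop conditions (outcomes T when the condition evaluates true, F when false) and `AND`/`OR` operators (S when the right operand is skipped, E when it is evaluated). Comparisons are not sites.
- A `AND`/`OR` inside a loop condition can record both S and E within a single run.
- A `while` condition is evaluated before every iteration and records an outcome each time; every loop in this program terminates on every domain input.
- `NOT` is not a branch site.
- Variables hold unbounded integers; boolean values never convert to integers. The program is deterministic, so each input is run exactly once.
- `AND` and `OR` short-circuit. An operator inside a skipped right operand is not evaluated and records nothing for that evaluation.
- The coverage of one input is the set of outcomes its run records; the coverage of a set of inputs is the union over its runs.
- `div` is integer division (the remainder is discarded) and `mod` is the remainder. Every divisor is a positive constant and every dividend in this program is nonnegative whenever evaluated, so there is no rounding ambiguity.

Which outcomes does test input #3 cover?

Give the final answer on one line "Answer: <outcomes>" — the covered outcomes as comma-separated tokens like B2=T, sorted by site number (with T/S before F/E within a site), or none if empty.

Tracing the run of input #3 (a=1, p=7, u=7):
  B1->F, B3->E, B2->F, B5->F, B6->T
deduplicating events, the covered set is: B1=F, B2=F, B3=E, B5=F, B6=T

Answer: B1=F, B2=F, B3=E, B5=F, B6=T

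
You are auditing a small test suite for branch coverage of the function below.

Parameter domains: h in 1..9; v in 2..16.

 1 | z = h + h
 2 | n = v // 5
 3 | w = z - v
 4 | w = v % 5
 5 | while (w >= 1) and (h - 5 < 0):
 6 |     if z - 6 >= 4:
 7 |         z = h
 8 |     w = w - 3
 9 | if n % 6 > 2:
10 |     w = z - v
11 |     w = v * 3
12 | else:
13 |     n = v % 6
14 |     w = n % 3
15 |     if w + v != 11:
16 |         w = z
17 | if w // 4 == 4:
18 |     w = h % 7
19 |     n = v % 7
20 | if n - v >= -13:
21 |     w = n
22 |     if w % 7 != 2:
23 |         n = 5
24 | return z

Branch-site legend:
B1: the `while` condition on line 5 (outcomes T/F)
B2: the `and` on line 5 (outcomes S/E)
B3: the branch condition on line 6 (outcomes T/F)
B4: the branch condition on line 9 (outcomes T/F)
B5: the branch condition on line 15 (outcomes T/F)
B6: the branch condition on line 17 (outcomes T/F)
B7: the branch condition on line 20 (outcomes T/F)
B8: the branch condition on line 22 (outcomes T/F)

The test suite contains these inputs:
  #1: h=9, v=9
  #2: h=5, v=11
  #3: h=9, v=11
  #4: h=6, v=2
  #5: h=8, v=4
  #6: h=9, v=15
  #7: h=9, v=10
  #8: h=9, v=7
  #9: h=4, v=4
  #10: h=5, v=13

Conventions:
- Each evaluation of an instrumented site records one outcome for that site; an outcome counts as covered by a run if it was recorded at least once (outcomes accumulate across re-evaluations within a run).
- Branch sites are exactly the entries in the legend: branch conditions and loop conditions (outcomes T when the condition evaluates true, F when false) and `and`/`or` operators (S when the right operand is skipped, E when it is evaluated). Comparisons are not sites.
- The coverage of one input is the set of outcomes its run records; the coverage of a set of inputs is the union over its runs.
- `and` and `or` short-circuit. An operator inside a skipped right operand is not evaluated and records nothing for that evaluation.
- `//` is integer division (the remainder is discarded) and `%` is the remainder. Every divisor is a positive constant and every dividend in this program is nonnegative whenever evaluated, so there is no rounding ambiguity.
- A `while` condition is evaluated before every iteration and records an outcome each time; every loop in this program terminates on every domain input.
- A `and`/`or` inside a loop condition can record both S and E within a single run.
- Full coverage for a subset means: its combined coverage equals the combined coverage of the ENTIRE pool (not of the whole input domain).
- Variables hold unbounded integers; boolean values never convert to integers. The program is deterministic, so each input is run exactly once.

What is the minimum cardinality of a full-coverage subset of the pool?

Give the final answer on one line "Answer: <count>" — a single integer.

#1 (h=9, v=9) -> B2->E, B1->F, B4->F, B5->T, B6->T, B7->T, B8->F; covered: B1=F, B2=E, B4=F, B5=T, B6=T, B7=T, B8=F
#2 (h=5, v=11) -> B2->E, B1->F, B4->F, B5->T, B6->F, B7->T, B8->T; covered: B1=F, B2=E, B4=F, B5=T, B6=F, B7=T, B8=T
#3 (h=9, v=11) -> B2->E, B1->F, B4->F, B5->T, B6->T, B7->T, B8->T; covered: B1=F, B2=E, B4=F, B5=T, B6=T, B7=T, B8=T
#4 (h=6, v=2) -> B2->E, B1->F, B4->F, B5->T, B6->F, B7->T, B8->F; covered: B1=F, B2=E, B4=F, B5=T, B6=F, B7=T, B8=F
#5 (h=8, v=4) -> B2->E, B1->F, B4->F, B5->T, B6->T, B7->T, B8->T; covered: B1=F, B2=E, B4=F, B5=T, B6=T, B7=T, B8=T
#6 (h=9, v=15) -> B2->S, B1->F, B4->T, B6->F, B7->T, B8->T; covered: B1=F, B2=S, B4=T, B6=F, B7=T, B8=T
#7 (h=9, v=10) -> B2->S, B1->F, B4->F, B5->F, B6->F, B7->T, B8->T; covered: B1=F, B2=S, B4=F, B5=F, B6=F, B7=T, B8=T
#8 (h=9, v=7) -> B2->E, B1->F, B4->F, B5->T, B6->T, B7->T, B8->T; covered: B1=F, B2=E, B4=F, B5=T, B6=T, B7=T, B8=T
#9 (h=4, v=4) -> B2->E, B1->T, B3->F, B2->E, B1->T, B3->F, B2->S, B1->F, B4->F, B5->T, B6->F, B7->T, B8->T; covered: B1=T, B1=F, B2=S, B2=E, B3=F, B4=F, B5=T, B6=F, B7=T, B8=T
#10 (h=5, v=13) -> B2->E, B1->F, B4->F, B5->T, B6->F, B7->T, B8->T; covered: B1=F, B2=E, B4=F, B5=T, B6=F, B7=T, B8=T
union over all inputs: B1=T, B1=F, B2=S, B2=E, B3=F, B4=T, B4=F, B5=T, B5=F, B6=T, B6=F, B7=T, B8=T, B8=F (14 outcomes)
no size-1 subset reaches all 14 outcomes (best union: 10/14)
no size-2 subset reaches all 14 outcomes (best union: 12/14)
no size-3 subset reaches all 14 outcomes (best union: 13/14)
inputs {1, 6, 7, 9} (size 4) cover everything; no size-4 subset with a lexicographically smaller index list covers all 14

Answer: 4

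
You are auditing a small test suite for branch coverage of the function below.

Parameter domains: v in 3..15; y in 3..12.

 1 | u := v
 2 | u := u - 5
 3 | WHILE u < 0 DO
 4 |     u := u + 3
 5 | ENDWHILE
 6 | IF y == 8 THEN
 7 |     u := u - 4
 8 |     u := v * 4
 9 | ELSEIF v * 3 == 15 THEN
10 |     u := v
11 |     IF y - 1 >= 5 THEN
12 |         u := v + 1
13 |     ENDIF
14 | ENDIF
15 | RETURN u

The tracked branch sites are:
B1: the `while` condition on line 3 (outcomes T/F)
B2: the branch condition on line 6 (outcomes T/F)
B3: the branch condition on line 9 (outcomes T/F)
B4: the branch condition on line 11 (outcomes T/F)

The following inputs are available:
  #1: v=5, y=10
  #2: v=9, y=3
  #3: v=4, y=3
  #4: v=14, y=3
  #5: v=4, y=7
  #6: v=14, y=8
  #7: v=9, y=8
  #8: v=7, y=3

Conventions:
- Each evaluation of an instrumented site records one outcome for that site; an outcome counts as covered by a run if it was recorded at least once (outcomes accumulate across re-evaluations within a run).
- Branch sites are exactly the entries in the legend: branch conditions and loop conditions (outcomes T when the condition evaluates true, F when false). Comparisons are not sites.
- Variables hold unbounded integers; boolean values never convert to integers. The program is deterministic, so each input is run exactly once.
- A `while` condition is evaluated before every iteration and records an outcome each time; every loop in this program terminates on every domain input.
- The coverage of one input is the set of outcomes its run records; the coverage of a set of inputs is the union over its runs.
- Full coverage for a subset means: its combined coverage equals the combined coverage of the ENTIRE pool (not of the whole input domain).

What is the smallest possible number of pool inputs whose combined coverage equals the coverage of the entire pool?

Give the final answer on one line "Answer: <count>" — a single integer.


#1 (v=5, y=10) -> B1->F, B2->F, B3->T, B4->T; covered: B1=F, B2=F, B3=T, B4=T
#2 (v=9, y=3) -> B1->F, B2->F, B3->F; covered: B1=F, B2=F, B3=F
#3 (v=4, y=3) -> B1->T, B1->F, B2->F, B3->F; covered: B1=T, B1=F, B2=F, B3=F
#4 (v=14, y=3) -> B1->F, B2->F, B3->F; covered: B1=F, B2=F, B3=F
#5 (v=4, y=7) -> B1->T, B1->F, B2->F, B3->F; covered: B1=T, B1=F, B2=F, B3=F
#6 (v=14, y=8) -> B1->F, B2->T; covered: B1=F, B2=T
#7 (v=9, y=8) -> B1->F, B2->T; covered: B1=F, B2=T
#8 (v=7, y=3) -> B1->F, B2->F, B3->F; covered: B1=F, B2=F, B3=F
pool-wide coverage (7 outcomes): B1=T, B1=F, B2=T, B2=F, B3=T, B3=F, B4=T
no size-1 subset reaches all 7 outcomes (best union: 4/7)
no size-2 subset reaches all 7 outcomes (best union: 6/7)
at size 3, {1, 3, 6} reaches all 7 outcomes; every lexicographically earlier size-3 subset fails
Answer: 3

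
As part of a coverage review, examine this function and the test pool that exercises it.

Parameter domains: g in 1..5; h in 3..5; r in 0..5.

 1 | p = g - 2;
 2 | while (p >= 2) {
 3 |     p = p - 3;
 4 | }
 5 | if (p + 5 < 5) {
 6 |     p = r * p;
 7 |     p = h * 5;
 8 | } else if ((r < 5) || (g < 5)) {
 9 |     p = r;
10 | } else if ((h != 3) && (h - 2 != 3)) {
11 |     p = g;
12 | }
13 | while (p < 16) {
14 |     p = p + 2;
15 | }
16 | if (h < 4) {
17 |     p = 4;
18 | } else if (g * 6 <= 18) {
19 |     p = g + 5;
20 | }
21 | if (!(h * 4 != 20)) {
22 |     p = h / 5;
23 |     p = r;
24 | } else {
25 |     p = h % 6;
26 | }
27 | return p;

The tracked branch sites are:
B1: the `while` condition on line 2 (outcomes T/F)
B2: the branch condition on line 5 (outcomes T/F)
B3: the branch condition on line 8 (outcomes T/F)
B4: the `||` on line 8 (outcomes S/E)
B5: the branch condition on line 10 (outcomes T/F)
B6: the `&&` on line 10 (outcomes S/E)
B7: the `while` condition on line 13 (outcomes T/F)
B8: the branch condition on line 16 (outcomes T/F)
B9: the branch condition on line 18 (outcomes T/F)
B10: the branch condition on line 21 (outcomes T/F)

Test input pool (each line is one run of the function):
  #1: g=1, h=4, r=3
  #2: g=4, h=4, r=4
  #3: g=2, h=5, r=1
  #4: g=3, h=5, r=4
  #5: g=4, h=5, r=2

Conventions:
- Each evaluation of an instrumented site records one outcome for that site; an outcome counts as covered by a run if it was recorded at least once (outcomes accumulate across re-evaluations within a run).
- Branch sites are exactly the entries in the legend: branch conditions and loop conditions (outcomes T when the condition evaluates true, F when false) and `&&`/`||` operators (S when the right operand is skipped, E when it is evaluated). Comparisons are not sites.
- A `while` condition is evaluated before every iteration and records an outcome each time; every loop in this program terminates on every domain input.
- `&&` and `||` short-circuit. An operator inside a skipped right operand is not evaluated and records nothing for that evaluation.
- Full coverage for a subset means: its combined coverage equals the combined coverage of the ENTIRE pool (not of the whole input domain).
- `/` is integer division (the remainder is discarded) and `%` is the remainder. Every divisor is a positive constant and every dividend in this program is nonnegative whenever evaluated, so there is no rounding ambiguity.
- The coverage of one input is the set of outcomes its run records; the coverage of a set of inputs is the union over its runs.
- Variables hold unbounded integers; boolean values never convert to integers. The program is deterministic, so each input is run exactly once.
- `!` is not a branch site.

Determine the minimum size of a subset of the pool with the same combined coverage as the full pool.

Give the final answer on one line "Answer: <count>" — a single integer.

#1 (g=1, h=4, r=3) -> B1->F, B2->T, B7->F, B8->F, B9->T, B10->F; covered: B1=F, B2=T, B7=F, B8=F, B9=T, B10=F
#2 (g=4, h=4, r=4) -> B1->T, B1->F, B2->T, B7->F, B8->F, B9->F, B10->F; covered: B1=T, B1=F, B2=T, B7=F, B8=F, B9=F, B10=F
#3 (g=2, h=5, r=1) -> B1->F, B2->F, B4->S, B3->T, B7->T, B7->T, B7->T, B7->T, B7->T, B7->T, B7->T, B7->T, B7->F, B8->F, ...; covered: B1=F, B2=F, B3=T, B4=S, B7=T, B7=F, B8=F, B9=T, B10=T
#4 (g=3, h=5, r=4) -> B1->F, B2->F, B4->S, B3->T, B7->T, B7->T, B7->T, B7->T, B7->T, B7->T, B7->F, B8->F, B9->T, B10->T; covered: B1=F, B2=F, B3=T, B4=S, B7=T, B7=F, B8=F, B9=T, B10=T
#5 (g=4, h=5, r=2) -> B1->T, B1->F, B2->T, B7->F, B8->F, B9->F, B10->T; covered: B1=T, B1=F, B2=T, B7=F, B8=F, B9=F, B10=T
the full pool covers 13 outcomes: B1=T, B1=F, B2=T, B2=F, B3=T, B4=S, B7=T, B7=F, B8=F, B9=T, B9=F, B10=T, B10=F
size 1 is not enough: best union over all size-1 subsets is 9/13
inputs {2, 3} (size 2) cover everything; no size-2 subset with a lexicographically smaller index list covers all 13

Answer: 2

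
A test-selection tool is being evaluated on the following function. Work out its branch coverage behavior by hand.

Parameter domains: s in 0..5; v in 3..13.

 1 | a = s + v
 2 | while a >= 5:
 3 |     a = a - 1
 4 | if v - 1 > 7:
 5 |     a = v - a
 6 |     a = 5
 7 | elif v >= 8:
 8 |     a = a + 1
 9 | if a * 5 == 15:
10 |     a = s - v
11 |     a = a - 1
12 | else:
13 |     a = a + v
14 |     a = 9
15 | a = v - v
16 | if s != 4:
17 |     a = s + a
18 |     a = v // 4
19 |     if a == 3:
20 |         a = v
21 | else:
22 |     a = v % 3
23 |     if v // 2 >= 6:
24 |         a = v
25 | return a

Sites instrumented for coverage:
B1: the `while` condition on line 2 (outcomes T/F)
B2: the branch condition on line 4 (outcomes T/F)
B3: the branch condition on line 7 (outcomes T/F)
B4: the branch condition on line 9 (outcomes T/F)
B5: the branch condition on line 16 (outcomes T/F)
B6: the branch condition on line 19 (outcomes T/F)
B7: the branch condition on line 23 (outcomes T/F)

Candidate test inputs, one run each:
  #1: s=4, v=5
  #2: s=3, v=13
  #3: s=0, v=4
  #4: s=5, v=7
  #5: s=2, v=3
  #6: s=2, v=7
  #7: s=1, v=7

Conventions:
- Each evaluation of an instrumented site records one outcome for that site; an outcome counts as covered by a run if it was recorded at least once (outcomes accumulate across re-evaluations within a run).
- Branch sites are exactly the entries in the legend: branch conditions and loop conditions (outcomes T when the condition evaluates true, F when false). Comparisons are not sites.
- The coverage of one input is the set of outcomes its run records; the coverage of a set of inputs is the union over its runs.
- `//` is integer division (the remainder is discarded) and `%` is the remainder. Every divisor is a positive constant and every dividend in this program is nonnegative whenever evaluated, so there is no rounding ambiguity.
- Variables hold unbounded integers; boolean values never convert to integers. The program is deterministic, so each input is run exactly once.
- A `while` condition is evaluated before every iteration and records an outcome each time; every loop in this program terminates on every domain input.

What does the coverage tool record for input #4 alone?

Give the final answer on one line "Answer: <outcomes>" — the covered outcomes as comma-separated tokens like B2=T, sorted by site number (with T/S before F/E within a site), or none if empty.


Tracing the run of input #4 (s=5, v=7):
  B1->T, B1->T, B1->T, B1->T, B1->T, B1->T, B1->T, B1->T, B1->F, B2->F
  B3->F, B4->F, B5->T, B6->F
collecting distinct outcomes: B1=T, B1=F, B2=F, B3=F, B4=F, B5=T, B6=F
Answer: B1=T, B1=F, B2=F, B3=F, B4=F, B5=T, B6=F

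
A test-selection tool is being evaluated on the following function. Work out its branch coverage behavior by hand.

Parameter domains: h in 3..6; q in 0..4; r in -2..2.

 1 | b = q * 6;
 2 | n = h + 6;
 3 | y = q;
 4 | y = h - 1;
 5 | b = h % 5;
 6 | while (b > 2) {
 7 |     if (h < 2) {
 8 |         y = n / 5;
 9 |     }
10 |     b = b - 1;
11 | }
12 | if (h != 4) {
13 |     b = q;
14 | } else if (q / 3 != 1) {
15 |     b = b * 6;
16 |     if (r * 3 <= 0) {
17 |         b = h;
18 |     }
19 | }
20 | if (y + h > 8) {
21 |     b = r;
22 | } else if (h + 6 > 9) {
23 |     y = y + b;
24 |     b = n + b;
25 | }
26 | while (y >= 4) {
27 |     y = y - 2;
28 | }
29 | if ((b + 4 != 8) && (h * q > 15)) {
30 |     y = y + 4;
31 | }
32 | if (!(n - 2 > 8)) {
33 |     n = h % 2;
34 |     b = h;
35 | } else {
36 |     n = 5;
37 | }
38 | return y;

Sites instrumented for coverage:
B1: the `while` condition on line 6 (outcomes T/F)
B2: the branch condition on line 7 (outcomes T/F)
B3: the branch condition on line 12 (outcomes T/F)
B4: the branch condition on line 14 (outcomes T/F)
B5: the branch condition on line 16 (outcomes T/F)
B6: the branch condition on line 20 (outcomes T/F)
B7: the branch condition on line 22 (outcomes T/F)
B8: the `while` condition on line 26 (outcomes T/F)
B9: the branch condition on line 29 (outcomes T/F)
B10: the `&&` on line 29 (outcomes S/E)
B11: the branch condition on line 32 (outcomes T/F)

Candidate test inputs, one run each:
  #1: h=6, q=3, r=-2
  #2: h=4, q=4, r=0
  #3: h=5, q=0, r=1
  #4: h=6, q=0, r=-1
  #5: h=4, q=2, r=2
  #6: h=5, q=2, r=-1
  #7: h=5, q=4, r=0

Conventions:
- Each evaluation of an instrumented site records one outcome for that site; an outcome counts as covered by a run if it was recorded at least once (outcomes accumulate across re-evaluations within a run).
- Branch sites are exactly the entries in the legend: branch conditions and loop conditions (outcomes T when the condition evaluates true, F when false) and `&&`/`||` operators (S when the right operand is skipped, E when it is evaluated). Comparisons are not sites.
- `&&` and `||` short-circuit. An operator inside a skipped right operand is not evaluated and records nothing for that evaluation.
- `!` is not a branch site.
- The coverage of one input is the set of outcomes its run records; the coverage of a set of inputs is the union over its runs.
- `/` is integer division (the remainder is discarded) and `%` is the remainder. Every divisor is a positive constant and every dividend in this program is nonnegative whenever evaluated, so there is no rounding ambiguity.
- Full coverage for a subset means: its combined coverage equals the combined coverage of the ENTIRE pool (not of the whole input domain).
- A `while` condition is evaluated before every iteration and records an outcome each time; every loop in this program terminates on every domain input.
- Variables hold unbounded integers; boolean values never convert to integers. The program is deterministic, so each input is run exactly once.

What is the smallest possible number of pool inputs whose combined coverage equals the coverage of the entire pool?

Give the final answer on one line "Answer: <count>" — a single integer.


input #1, h=6, q=3, r=-2: events B1->F, B3->T, B6->T, B8->T, B8->F, B10->E, B9->T, B11->F; outcomes B1=F, B3=T, B6=T, B8=T, B8=F, B9=T, B10=E, B11=F
input #2, h=4, q=4, r=0: events B1->T, B2->F, B1->T, B2->F, B1->F, B3->F, B4->F, B6->F, B7->T, B8->T, B8->F, B10->E, B9->T, B11->T; outcomes B1=T, B1=F, B2=F, B3=F, B4=F, B6=F, B7=T, B8=T, B8=F, B9=T, B10=E, B11=T
input #3, h=5, q=0, r=1: events B1->F, B3->T, B6->T, B8->T, B8->F, B10->E, B9->F, B11->F; outcomes B1=F, B3=T, B6=T, B8=T, B8=F, B9=F, B10=E, B11=F
input #4, h=6, q=0, r=-1: events B1->F, B3->T, B6->T, B8->T, B8->F, B10->E, B9->F, B11->F; outcomes B1=F, B3=T, B6=T, B8=T, B8=F, B9=F, B10=E, B11=F
input #5, h=4, q=2, r=2: events B1->T, B2->F, B1->T, B2->F, B1->F, B3->F, B4->T, B5->F, B6->F, B7->T, B8->T, B8->T, B8->T, B8->T, ...; outcomes B1=T, B1=F, B2=F, B3=F, B4=T, B5=F, B6=F, B7=T, B8=T, B8=F, B9=F, B10=E, B11=T
input #6, h=5, q=2, r=-1: events B1->F, B3->T, B6->T, B8->T, B8->F, B10->E, B9->F, B11->F; outcomes B1=F, B3=T, B6=T, B8=T, B8=F, B9=F, B10=E, B11=F
input #7, h=5, q=4, r=0: events B1->F, B3->T, B6->T, B8->T, B8->F, B10->E, B9->T, B11->F; outcomes B1=F, B3=T, B6=T, B8=T, B8=F, B9=T, B10=E, B11=F
pool-wide coverage (18 outcomes): B1=T, B1=F, B2=F, B3=T, B3=F, B4=T, B4=F, B5=F, B6=T, B6=F, B7=T, B8=T, B8=F, B9=T, B9=F, B10=E, B11=T, B11=F
checked all size-1 subsets: none covers 18 outcomes (max 13/18)
checked all size-2 subsets: none covers 18 outcomes (max 17/18)
the canonical winner is {1, 2, 5}: size 3, full 18-outcome coverage, earliest index list among size-3 covers
Answer: 3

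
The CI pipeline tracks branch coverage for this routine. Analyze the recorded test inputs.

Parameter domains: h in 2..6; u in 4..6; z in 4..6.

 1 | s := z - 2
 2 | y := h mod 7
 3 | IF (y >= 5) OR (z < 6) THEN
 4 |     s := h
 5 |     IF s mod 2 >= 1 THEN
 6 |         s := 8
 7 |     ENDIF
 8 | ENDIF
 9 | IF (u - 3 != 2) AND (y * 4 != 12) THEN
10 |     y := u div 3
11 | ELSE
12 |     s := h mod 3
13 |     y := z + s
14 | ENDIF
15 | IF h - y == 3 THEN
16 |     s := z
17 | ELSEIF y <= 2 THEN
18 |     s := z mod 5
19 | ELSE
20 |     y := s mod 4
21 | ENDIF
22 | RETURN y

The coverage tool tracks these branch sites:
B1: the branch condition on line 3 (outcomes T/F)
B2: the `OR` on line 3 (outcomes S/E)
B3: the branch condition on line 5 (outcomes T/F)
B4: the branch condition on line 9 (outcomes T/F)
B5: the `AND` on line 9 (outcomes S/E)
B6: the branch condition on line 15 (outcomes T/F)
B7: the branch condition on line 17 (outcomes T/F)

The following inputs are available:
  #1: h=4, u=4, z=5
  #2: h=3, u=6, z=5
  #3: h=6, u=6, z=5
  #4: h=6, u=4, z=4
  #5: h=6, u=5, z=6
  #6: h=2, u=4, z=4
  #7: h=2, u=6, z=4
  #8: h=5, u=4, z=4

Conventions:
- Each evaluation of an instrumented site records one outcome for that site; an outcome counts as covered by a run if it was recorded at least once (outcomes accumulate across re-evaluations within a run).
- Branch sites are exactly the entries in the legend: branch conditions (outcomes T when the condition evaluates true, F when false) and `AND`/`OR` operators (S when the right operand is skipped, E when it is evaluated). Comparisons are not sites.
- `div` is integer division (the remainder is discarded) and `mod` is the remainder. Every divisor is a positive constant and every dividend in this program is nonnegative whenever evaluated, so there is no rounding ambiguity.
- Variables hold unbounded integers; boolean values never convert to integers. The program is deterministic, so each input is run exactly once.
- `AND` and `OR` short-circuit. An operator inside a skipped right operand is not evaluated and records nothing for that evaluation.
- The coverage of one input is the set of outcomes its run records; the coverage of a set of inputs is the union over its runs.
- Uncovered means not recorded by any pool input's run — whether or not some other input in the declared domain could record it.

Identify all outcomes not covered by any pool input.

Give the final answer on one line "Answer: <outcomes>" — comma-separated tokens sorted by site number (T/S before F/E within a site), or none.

input #1, h=4, u=4, z=5: outcomes B1=T, B2=E, B3=F, B4=T, B5=E, B6=T
input #2, h=3, u=6, z=5: outcomes B1=T, B2=E, B3=T, B4=F, B5=E, B6=F, B7=F
input #3, h=6, u=6, z=5: outcomes B1=T, B2=S, B3=F, B4=T, B5=E, B6=F, B7=T
input #4, h=6, u=4, z=4: outcomes B1=T, B2=S, B3=F, B4=T, B5=E, B6=F, B7=T
input #5, h=6, u=5, z=6: outcomes B1=T, B2=S, B3=F, B4=F, B5=S, B6=F, B7=F
input #6, h=2, u=4, z=4: outcomes B1=T, B2=E, B3=F, B4=T, B5=E, B6=F, B7=T
input #7, h=2, u=6, z=4: outcomes B1=T, B2=E, B3=F, B4=T, B5=E, B6=F, B7=T
input #8, h=5, u=4, z=4: outcomes B1=T, B2=S, B3=T, B4=T, B5=E, B6=F, B7=T
union over the pool: B1=T, B2=S, B2=E, B3=T, B3=F, B4=T, B4=F, B5=S, B5=E, B6=T, B6=F, B7=T, B7=F
uncovered (1 of 14): B1=F

Answer: B1=F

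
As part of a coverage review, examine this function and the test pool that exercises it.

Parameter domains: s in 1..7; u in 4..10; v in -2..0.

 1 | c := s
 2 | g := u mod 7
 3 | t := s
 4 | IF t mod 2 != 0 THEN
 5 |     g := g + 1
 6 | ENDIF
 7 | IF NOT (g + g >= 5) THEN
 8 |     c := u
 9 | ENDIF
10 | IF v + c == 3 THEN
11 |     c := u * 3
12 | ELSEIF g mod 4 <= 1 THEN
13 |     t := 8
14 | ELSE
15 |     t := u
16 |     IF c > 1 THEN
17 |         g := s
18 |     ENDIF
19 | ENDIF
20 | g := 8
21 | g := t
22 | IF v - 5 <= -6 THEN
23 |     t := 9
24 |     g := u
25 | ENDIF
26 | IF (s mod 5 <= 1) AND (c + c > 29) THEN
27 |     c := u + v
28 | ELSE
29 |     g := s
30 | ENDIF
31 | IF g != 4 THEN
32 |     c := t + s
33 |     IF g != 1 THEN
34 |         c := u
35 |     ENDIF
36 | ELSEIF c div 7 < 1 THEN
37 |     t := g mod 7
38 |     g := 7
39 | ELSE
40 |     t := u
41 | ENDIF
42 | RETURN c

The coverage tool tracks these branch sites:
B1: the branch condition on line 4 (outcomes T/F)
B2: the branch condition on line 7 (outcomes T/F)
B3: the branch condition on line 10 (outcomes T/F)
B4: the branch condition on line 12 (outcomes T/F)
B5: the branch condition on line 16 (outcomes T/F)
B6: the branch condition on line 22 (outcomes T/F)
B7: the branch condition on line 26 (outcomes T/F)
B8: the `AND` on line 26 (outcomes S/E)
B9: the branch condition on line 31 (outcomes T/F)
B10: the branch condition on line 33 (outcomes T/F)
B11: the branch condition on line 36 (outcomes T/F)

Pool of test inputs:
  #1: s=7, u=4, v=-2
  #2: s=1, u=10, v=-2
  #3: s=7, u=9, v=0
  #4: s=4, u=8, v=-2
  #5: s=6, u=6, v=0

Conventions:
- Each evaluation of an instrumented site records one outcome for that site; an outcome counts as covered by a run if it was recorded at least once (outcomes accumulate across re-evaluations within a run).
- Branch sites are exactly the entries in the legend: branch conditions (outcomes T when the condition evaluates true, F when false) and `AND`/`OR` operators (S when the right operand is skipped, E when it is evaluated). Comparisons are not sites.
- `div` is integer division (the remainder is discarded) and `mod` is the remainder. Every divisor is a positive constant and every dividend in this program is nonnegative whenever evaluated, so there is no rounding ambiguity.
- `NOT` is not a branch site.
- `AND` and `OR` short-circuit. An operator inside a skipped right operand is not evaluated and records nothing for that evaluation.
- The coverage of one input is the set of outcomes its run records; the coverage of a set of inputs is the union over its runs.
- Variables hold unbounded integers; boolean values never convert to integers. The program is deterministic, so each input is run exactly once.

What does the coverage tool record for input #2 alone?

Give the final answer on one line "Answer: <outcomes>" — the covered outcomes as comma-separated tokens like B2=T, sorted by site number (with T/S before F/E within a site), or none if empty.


Simulating input #2 (s=1, u=10, v=-2) step by step:
  B1->T, B2->F, B3->F, B4->T, B6->T, B8->E, B7->F, B9->T, B10->F
deduplicating events, the covered set is: B1=T, B2=F, B3=F, B4=T, B6=T, B7=F, B8=E, B9=T, B10=F
Answer: B1=T, B2=F, B3=F, B4=T, B6=T, B7=F, B8=E, B9=T, B10=F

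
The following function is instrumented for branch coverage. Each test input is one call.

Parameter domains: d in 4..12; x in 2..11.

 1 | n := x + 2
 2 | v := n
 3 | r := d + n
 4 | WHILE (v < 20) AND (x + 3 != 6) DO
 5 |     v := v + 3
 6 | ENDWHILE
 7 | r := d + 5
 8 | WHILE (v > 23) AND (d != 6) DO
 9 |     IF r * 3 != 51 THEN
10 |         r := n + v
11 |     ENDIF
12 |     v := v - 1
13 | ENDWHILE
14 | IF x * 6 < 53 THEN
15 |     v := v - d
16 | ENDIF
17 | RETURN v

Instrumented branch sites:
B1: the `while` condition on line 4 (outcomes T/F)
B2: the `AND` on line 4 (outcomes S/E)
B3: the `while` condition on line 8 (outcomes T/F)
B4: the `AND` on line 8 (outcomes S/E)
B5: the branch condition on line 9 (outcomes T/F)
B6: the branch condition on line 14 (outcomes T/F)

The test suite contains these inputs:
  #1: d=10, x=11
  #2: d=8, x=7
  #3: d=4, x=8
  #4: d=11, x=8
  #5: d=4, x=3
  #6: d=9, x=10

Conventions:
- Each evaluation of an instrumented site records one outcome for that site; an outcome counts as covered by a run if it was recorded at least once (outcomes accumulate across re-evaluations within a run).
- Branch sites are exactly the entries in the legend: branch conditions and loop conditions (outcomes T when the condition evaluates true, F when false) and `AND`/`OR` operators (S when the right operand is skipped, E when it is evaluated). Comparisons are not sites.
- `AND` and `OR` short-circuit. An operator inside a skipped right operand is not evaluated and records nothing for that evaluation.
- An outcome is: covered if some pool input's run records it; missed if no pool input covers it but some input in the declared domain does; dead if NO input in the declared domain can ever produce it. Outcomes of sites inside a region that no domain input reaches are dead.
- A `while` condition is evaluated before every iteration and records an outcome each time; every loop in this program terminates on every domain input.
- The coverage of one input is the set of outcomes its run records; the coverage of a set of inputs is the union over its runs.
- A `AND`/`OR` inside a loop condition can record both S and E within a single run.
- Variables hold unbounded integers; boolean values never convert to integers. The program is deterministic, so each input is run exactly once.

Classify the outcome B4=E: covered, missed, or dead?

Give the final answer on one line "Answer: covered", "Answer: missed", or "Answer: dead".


no pool input records B4=E
checking all 90 inputs in the declared domain: B4=E is never recorded -> dead
Answer: dead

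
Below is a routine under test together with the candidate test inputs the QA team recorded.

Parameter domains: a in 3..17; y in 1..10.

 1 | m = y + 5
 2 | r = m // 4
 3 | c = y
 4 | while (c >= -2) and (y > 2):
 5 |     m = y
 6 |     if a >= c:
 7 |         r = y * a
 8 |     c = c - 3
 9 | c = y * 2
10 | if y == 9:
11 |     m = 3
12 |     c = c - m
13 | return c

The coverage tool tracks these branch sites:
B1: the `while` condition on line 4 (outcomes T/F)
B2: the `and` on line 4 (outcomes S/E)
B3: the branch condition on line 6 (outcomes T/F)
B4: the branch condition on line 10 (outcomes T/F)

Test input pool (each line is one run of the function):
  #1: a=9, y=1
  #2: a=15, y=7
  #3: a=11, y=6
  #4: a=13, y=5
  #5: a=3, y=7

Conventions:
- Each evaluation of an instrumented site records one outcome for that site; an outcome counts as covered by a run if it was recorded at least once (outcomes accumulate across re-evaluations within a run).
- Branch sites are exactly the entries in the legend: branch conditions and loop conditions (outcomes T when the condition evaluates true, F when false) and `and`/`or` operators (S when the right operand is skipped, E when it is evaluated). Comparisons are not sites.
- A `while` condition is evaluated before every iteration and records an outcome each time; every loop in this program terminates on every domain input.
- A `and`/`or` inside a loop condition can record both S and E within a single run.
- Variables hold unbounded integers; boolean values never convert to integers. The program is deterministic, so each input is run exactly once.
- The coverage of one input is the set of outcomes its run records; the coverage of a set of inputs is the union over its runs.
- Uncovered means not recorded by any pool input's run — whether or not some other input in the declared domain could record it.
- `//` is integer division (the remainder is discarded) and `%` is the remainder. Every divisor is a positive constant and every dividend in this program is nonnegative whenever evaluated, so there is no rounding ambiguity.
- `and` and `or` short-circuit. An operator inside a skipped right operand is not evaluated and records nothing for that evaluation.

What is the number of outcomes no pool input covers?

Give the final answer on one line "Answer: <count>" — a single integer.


#1 (a=9, y=1) -> covered: B1=F, B2=E, B4=F
#2 (a=15, y=7) -> covered: B1=T, B1=F, B2=S, B2=E, B3=T, B4=F
#3 (a=11, y=6) -> covered: B1=T, B1=F, B2=S, B2=E, B3=T, B4=F
#4 (a=13, y=5) -> covered: B1=T, B1=F, B2=S, B2=E, B3=T, B4=F
#5 (a=3, y=7) -> covered: B1=T, B1=F, B2=S, B2=E, B3=T, B3=F, B4=F
union over the pool: B1=T, B1=F, B2=S, B2=E, B3=T, B3=F, B4=F
uncovered (1 of 8): B4=T
Answer: 1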